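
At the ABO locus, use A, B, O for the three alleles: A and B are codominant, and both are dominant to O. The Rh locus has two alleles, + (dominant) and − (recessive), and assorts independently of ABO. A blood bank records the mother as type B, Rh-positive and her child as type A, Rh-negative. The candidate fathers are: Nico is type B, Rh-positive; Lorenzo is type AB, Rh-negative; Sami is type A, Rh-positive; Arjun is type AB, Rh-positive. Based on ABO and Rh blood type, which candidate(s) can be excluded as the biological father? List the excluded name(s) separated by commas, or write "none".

Nico

A candidate is excluded only if no genotype consistent with his phenotype could produce a type A, Rh-negative child with a type B, Rh-positive mother.
Nico (type B, Rh+): no genotype consistent with that phenotype can produce a type-A Rh- child with a type-B mother.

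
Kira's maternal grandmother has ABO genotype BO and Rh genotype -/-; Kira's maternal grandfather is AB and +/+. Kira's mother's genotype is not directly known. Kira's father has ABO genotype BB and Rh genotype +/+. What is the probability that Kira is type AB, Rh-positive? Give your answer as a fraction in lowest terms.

1/4

Kira's mother's ABO genotype from BO × AB: 1/4 AB, 1/4 AO, 1/4 BB, 1/4 BO.
Crossing each possibility with the father BB and summing P(type AB): 1/4·1/2 + 1/4·1/2 + 1/4·0 + 1/4·0 = 1/4.
Similarly for Rh via the mother's Rh distribution: P(Rh+) = 1.
Independent loci: 1/4 × 1 = 1/4.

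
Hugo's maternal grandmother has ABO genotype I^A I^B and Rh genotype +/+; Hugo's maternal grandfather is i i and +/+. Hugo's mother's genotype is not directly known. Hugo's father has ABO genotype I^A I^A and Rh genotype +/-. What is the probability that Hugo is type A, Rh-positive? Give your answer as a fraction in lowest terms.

3/4

Hugo's mother's ABO genotype from I^A I^B × i i: 1/2 I^A i, 1/2 I^B i.
Crossing each possibility with the father I^A I^A and summing P(type A): 1/2·1 + 1/2·1/2 = 3/4.
Similarly for Rh via the mother's Rh distribution: P(Rh+) = 1.
Independent loci: 3/4 × 1 = 3/4.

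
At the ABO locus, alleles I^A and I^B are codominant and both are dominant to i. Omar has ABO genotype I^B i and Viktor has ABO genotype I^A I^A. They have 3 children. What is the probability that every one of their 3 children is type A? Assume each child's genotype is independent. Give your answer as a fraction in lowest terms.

1/8

ABO cross I^B i × I^A I^A → 1/2 A, 1/2 AB.
So P(type A) = 1/2 per child.
All 3 independent: (1/2)^3 = 1/8.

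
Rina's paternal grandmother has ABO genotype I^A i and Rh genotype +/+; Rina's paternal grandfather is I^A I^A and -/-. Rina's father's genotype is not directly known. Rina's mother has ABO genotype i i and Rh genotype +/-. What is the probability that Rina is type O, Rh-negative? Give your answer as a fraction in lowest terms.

1/16

Rina's father's ABO genotype from I^A i × I^A I^A: 1/2 I^A I^A, 1/2 I^A i.
Crossing each possibility with the mother i i and summing P(type O): 1/2·0 + 1/2·1/2 = 1/4.
Similarly for Rh via the father's Rh distribution: P(Rh-) = 1/4.
Independent loci: 1/4 × 1/4 = 1/16.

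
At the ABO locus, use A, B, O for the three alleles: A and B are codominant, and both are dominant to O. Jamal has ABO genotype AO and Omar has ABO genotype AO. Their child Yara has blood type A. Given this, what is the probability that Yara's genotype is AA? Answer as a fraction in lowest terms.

Cross AO × AO → 1/4 AA, 1/2 AO, 1/4 OO.
Type-A genotypes among offspring: AA (1/4), AO (1/2); total 3/4.
P(AA | type A) = (1/4) / (3/4) = 1/3.

1/3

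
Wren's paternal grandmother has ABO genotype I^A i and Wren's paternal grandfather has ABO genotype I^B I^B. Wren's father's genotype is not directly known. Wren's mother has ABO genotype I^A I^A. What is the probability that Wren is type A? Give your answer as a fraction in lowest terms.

Wren's father's ABO genotype from I^A i × I^B I^B: 1/2 I^A I^B, 1/2 I^B i.
Crossing each possibility with the mother I^A I^A and summing P(type A): 1/2·1/2 + 1/2·1/2 = 1/2.

1/2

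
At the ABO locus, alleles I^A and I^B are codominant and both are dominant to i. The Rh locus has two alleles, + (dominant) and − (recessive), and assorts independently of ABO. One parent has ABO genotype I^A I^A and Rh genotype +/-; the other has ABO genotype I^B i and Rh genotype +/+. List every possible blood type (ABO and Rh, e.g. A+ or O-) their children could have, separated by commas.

A+, AB+

Gametes from I^A I^A × I^B i give offspring ABO genotypes I^A I^B, I^A i, i.e. phenotypes A, AB.
Rh cross +/- × +/+ → phenotypes Rh+.
Combining independently: A+, AB+.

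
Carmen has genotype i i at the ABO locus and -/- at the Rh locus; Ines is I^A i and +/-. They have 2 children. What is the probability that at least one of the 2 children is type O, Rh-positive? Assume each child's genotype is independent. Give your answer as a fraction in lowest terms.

ABO cross i i × I^A i → 1/2 O, 1/2 A.
Rh cross -/- × +/- → 1/2 Rh+, 1/2 Rh-; so P(type O, Rh-positive) = 1/2 × 1/2 = 1/4 per child.
P(none) = (3/4)^2 = 9/16; P(at least one) = 1 − 9/16 = 7/16.

7/16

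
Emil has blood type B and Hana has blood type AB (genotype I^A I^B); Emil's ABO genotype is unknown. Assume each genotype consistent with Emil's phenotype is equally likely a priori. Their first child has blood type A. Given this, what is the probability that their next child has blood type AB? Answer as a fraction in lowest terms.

Possible genotypes: Emil ∈ {I^B I^B, I^B i}; Hana ∈ {I^A I^B}.
Weight each parental genotype pair by prior × P(type-A child):
  I^B i × I^A I^B: posterior weight 1; P(next child type AB) = 1/4.
Weighted sum = 1/4.

1/4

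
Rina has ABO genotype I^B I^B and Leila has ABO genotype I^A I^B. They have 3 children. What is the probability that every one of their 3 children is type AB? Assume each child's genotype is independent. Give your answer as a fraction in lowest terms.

ABO cross I^B I^B × I^A I^B → 1/2 B, 1/2 AB.
So P(type AB) = 1/2 per child.
All 3 independent: (1/2)^3 = 1/8.

1/8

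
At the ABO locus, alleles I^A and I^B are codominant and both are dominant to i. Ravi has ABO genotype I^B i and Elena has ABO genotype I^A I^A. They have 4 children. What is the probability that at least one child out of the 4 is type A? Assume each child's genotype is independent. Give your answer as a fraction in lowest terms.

ABO cross I^B i × I^A I^A → 1/2 A, 1/2 AB.
So P(type A) = 1/2 per child.
P(none) = (1/2)^4 = 1/16; P(at least one) = 1 − 1/16 = 15/16.

15/16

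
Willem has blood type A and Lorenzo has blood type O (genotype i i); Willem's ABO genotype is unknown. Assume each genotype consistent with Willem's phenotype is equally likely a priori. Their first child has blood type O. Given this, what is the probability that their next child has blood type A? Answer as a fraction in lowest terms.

Possible genotypes: Willem ∈ {I^A I^A, I^A i}; Lorenzo ∈ {i i}.
Weight each parental genotype pair by prior × P(type-O child):
  I^A i × i i: posterior weight 1; P(next child type A) = 1/2.
Weighted sum = 1/2.

1/2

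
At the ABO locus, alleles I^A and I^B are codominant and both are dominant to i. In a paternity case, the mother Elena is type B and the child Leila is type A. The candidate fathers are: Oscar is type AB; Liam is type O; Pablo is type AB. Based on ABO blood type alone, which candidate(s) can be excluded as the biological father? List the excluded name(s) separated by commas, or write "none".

Liam

A candidate is excluded only if no genotype consistent with his phenotype could produce a type A child with a type B mother.
Liam (type O): no genotype consistent with that phenotype can produce a type-A child with a type-B mother.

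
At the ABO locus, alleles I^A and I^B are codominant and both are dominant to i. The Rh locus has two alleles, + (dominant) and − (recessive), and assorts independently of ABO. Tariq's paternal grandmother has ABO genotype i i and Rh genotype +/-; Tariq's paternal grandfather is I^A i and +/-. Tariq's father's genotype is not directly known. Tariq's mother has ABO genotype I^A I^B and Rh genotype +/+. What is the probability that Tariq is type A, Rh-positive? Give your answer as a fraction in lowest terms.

Tariq's father's ABO genotype from i i × I^A i: 1/2 I^A i, 1/2 i i.
Crossing each possibility with the mother I^A I^B and summing P(type A): 1/2·1/2 + 1/2·1/2 = 1/2.
Similarly for Rh via the father's Rh distribution: P(Rh+) = 1.
Independent loci: 1/2 × 1 = 1/2.

1/2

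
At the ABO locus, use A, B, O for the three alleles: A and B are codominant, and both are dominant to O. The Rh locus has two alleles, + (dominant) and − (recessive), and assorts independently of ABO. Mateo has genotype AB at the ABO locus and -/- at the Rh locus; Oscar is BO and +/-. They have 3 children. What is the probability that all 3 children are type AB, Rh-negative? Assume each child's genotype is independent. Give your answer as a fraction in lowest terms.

ABO cross AB × BO → 1/4 A, 1/2 B, 1/4 AB.
Rh cross -/- × +/- → 1/2 Rh+, 1/2 Rh-; so P(type AB, Rh-negative) = 1/4 × 1/2 = 1/8 per child.
All 3 independent: (1/8)^3 = 1/512.

1/512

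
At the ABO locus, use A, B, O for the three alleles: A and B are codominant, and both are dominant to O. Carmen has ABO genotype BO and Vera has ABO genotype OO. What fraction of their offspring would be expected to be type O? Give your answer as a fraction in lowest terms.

ABO cross BO × OO → offspring phenotypes: 1/2 O, 1/2 B.
So P(type O) = 1/2.

1/2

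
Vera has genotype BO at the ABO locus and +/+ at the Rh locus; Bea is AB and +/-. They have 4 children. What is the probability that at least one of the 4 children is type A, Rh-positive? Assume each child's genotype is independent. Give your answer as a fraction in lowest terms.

ABO cross BO × AB → 1/4 A, 1/2 B, 1/4 AB.
Rh cross +/+ × +/- → 1 Rh+; so P(type A, Rh-positive) = 1/4 × 1 = 1/4 per child.
P(none) = (3/4)^4 = 81/256; P(at least one) = 1 − 81/256 = 175/256.

175/256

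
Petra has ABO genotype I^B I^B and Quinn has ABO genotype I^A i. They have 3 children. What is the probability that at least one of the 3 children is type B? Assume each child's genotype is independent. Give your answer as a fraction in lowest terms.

7/8

ABO cross I^B I^B × I^A i → 1/2 B, 1/2 AB.
So P(type B) = 1/2 per child.
P(none) = (1/2)^3 = 1/8; P(at least one) = 1 − 1/8 = 7/8.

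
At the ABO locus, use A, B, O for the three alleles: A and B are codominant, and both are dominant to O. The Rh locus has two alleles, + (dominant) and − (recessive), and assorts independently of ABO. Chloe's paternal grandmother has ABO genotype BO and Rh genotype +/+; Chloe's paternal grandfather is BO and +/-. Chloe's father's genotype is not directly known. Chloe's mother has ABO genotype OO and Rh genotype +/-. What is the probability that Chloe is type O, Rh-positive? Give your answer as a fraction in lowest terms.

7/16

Chloe's father's ABO genotype from BO × BO: 1/4 BB, 1/2 BO, 1/4 OO.
Crossing each possibility with the mother OO and summing P(type O): 1/4·0 + 1/2·1/2 + 1/4·1 = 1/2.
Similarly for Rh via the father's Rh distribution: P(Rh+) = 7/8.
Independent loci: 1/2 × 7/8 = 7/16.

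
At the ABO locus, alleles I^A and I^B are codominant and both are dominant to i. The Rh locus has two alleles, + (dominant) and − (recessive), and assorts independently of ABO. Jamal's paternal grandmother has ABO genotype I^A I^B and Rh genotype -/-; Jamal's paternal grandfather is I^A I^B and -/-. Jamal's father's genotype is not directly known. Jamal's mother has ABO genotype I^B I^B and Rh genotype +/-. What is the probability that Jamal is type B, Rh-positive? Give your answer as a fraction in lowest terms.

Jamal's father's ABO genotype from I^A I^B × I^A I^B: 1/4 I^A I^A, 1/2 I^A I^B, 1/4 I^B I^B.
Crossing each possibility with the mother I^B I^B and summing P(type B): 1/4·0 + 1/2·1/2 + 1/4·1 = 1/2.
Similarly for Rh via the father's Rh distribution: P(Rh+) = 1/2.
Independent loci: 1/2 × 1/2 = 1/4.

1/4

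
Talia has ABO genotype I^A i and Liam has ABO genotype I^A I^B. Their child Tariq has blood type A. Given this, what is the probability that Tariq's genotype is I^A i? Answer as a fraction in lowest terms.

1/2

Cross I^A i × I^A I^B → 1/4 I^A I^A, 1/4 I^A I^B, 1/4 I^A i, 1/4 I^B i.
Type-A genotypes among offspring: I^A I^A (1/4), I^A i (1/4); total 1/2.
P(I^A i | type A) = (1/4) / (1/2) = 1/2.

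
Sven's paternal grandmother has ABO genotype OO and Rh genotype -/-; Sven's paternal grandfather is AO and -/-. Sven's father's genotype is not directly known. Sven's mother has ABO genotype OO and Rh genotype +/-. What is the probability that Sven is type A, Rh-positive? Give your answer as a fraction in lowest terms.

1/8

Sven's father's ABO genotype from OO × AO: 1/2 AO, 1/2 OO.
Crossing each possibility with the mother OO and summing P(type A): 1/2·1/2 + 1/2·0 = 1/4.
Similarly for Rh via the father's Rh distribution: P(Rh+) = 1/2.
Independent loci: 1/4 × 1/2 = 1/8.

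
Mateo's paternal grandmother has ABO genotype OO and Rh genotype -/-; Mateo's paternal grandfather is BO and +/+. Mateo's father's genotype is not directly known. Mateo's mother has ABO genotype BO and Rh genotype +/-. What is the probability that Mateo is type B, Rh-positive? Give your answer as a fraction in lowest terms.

15/32

Mateo's father's ABO genotype from OO × BO: 1/2 BO, 1/2 OO.
Crossing each possibility with the mother BO and summing P(type B): 1/2·3/4 + 1/2·1/2 = 5/8.
Similarly for Rh via the father's Rh distribution: P(Rh+) = 3/4.
Independent loci: 5/8 × 3/4 = 15/32.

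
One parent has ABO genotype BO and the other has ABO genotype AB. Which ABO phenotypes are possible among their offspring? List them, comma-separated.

A, B, AB

Gametes from BO × AB give offspring ABO genotypes AB, AO, BB, BO, i.e. phenotypes A, B, AB.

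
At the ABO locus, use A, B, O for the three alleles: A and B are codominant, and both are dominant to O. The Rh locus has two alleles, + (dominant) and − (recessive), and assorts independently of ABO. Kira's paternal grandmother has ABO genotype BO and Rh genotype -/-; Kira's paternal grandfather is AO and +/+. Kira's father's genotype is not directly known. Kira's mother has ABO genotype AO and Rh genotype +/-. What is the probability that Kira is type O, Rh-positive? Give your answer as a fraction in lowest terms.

3/16

Kira's father's ABO genotype from BO × AO: 1/4 AB, 1/4 AO, 1/4 BO, 1/4 OO.
Crossing each possibility with the mother AO and summing P(type O): 1/4·0 + 1/4·1/4 + 1/4·1/4 + 1/4·1/2 = 1/4.
Similarly for Rh via the father's Rh distribution: P(Rh+) = 3/4.
Independent loci: 1/4 × 3/4 = 3/16.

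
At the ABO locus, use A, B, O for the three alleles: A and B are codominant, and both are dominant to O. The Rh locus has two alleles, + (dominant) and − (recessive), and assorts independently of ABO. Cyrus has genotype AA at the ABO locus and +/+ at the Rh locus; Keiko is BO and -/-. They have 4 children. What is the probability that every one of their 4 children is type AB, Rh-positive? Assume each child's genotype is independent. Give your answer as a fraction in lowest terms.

1/16

ABO cross AA × BO → 1/2 A, 1/2 AB.
Rh cross +/+ × -/- → 1 Rh+; so P(type AB, Rh-positive) = 1/2 × 1 = 1/2 per child.
All 4 independent: (1/2)^4 = 1/16.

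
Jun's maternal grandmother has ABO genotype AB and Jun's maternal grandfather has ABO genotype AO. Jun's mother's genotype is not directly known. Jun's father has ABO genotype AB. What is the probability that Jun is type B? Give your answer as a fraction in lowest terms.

Jun's mother's ABO genotype from AB × AO: 1/4 AA, 1/4 AB, 1/4 AO, 1/4 BO.
Crossing each possibility with the father AB and summing P(type B): 1/4·0 + 1/4·1/4 + 1/4·1/4 + 1/4·1/2 = 1/4.

1/4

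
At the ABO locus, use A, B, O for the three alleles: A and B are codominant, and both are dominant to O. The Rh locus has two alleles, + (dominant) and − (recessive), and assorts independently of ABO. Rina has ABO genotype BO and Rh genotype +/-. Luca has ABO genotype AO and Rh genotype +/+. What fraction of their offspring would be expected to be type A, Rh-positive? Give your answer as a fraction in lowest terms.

1/4

ABO cross BO × AO → offspring phenotypes: 1/4 O, 1/4 A, 1/4 B, 1/4 AB.
Rh cross +/- × +/+ → 1 Rh+.
Independent loci: P(type A, Rh-positive) = 1/4 × 1 = 1/4.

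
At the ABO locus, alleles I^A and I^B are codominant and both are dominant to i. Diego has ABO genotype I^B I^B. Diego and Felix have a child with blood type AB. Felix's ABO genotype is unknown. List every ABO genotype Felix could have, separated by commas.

I^A I^A, I^A I^B, I^A i

For each candidate genotype of Felix, check whether crossing it with I^B I^B can produce every observed child phenotype.
  I^A I^A → possible child types {AB} ✓
  I^A I^B → possible child types {B, AB} ✓
  I^A i → possible child types {B, AB} ✓
  I^B I^B → possible child types {B} ✗
  I^B i → possible child types {B} ✗
  i i → possible child types {B} ✗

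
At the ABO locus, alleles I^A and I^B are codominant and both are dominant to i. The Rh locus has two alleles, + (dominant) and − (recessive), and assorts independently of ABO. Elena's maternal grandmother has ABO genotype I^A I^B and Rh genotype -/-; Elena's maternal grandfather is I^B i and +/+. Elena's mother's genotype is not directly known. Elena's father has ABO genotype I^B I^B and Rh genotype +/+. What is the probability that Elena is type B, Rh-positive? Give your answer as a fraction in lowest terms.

Elena's mother's ABO genotype from I^A I^B × I^B i: 1/4 I^A I^B, 1/4 I^A i, 1/4 I^B I^B, 1/4 I^B i.
Crossing each possibility with the father I^B I^B and summing P(type B): 1/4·1/2 + 1/4·1/2 + 1/4·1 + 1/4·1 = 3/4.
Similarly for Rh via the mother's Rh distribution: P(Rh+) = 1.
Independent loci: 3/4 × 1 = 3/4.

3/4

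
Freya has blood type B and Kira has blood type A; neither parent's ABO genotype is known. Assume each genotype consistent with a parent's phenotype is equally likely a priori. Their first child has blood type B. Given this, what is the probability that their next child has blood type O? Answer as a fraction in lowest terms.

1/12

Possible genotypes: Freya ∈ {I^B I^B, I^B i}; Kira ∈ {I^A I^A, I^A i}.
Weight each parental genotype pair by prior × P(type-B child):
  I^B I^B × I^A i: posterior weight 2/3; P(next child type O) = 0.
  I^B i × I^A i: posterior weight 1/3; P(next child type O) = 1/4.
Weighted sum = 1/12.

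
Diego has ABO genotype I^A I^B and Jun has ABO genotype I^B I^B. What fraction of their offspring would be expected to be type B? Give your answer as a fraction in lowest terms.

ABO cross I^A I^B × I^B I^B → offspring phenotypes: 1/2 B, 1/2 AB.
So P(type B) = 1/2.

1/2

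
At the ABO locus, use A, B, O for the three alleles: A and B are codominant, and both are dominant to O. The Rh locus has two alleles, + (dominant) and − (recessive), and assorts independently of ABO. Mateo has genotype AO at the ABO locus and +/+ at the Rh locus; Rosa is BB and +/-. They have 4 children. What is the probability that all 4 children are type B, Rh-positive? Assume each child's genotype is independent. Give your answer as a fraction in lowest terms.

ABO cross AO × BB → 1/2 B, 1/2 AB.
Rh cross +/+ × +/- → 1 Rh+; so P(type B, Rh-positive) = 1/2 × 1 = 1/2 per child.
All 4 independent: (1/2)^4 = 1/16.

1/16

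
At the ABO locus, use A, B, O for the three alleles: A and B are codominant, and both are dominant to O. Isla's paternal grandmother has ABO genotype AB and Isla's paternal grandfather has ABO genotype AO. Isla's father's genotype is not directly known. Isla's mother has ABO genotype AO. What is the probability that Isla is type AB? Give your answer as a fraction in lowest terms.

1/8

Isla's father's ABO genotype from AB × AO: 1/4 AA, 1/4 AB, 1/4 AO, 1/4 BO.
Crossing each possibility with the mother AO and summing P(type AB): 1/4·0 + 1/4·1/4 + 1/4·0 + 1/4·1/4 = 1/8.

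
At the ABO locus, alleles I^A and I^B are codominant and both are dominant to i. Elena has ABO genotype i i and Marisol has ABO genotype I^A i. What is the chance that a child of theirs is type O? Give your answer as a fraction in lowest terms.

ABO cross i i × I^A i → offspring phenotypes: 1/2 O, 1/2 A.
So P(type O) = 1/2.

1/2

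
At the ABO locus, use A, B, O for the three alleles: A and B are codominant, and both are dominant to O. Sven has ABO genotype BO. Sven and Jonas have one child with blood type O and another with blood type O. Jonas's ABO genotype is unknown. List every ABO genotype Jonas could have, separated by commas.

AO, BO, OO

For each candidate genotype of Jonas, check whether crossing it with BO can produce every observed child phenotype.
  AA → possible child types {A, AB} ✗
  AB → possible child types {A, B, AB} ✗
  AO → possible child types {O, A, B, AB} ✓
  BB → possible child types {B} ✗
  BO → possible child types {O, B} ✓
  OO → possible child types {O, B} ✓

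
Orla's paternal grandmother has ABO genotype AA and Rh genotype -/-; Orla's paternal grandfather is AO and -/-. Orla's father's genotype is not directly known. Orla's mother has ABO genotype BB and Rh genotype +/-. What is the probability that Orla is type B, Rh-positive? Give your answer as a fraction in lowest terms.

Orla's father's ABO genotype from AA × AO: 1/2 AA, 1/2 AO.
Crossing each possibility with the mother BB and summing P(type B): 1/2·0 + 1/2·1/2 = 1/4.
Similarly for Rh via the father's Rh distribution: P(Rh+) = 1/2.
Independent loci: 1/4 × 1/2 = 1/8.

1/8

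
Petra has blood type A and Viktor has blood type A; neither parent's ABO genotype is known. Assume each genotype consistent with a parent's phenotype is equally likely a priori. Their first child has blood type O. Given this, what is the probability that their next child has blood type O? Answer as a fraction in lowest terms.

Possible genotypes: Petra ∈ {I^A I^A, I^A i}; Viktor ∈ {I^A I^A, I^A i}.
Weight each parental genotype pair by prior × P(type-O child):
  I^A i × I^A i: posterior weight 1; P(next child type O) = 1/4.
Weighted sum = 1/4.

1/4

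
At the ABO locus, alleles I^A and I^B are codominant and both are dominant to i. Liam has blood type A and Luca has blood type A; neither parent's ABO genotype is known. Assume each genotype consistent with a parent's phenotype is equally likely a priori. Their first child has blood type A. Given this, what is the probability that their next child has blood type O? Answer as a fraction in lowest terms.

Possible genotypes: Liam ∈ {I^A I^A, I^A i}; Luca ∈ {I^A I^A, I^A i}.
Weight each parental genotype pair by prior × P(type-A child):
  I^A I^A × I^A I^A: posterior weight 4/15; P(next child type O) = 0.
  I^A I^A × I^A i: posterior weight 4/15; P(next child type O) = 0.
  I^A i × I^A I^A: posterior weight 4/15; P(next child type O) = 0.
  I^A i × I^A i: posterior weight 1/5; P(next child type O) = 1/4.
Weighted sum = 1/20.

1/20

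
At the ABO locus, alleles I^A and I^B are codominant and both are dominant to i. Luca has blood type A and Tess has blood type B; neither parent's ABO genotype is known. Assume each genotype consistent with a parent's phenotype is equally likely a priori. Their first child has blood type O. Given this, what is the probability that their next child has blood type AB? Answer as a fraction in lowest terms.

Possible genotypes: Luca ∈ {I^A I^A, I^A i}; Tess ∈ {I^B I^B, I^B i}.
Weight each parental genotype pair by prior × P(type-O child):
  I^A i × I^B i: posterior weight 1; P(next child type AB) = 1/4.
Weighted sum = 1/4.

1/4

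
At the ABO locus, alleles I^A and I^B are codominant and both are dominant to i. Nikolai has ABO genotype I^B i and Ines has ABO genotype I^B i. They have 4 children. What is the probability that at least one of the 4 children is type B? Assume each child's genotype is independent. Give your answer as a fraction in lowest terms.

ABO cross I^B i × I^B i → 1/4 O, 3/4 B.
So P(type B) = 3/4 per child.
P(none) = (1/4)^4 = 1/256; P(at least one) = 1 − 1/256 = 255/256.

255/256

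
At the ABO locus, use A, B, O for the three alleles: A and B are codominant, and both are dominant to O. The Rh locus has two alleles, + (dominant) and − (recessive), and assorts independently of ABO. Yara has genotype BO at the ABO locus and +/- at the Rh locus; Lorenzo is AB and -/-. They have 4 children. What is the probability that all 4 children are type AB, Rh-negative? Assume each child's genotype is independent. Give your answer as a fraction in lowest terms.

ABO cross BO × AB → 1/4 A, 1/2 B, 1/4 AB.
Rh cross +/- × -/- → 1/2 Rh+, 1/2 Rh-; so P(type AB, Rh-negative) = 1/4 × 1/2 = 1/8 per child.
All 4 independent: (1/8)^4 = 1/4096.

1/4096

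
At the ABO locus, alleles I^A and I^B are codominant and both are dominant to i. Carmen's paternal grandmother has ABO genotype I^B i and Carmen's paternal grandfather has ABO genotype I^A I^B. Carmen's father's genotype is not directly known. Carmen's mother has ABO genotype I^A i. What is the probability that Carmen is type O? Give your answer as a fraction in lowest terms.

1/8

Carmen's father's ABO genotype from I^B i × I^A I^B: 1/4 I^A I^B, 1/4 I^A i, 1/4 I^B I^B, 1/4 I^B i.
Crossing each possibility with the mother I^A i and summing P(type O): 1/4·0 + 1/4·1/4 + 1/4·0 + 1/4·1/4 = 1/8.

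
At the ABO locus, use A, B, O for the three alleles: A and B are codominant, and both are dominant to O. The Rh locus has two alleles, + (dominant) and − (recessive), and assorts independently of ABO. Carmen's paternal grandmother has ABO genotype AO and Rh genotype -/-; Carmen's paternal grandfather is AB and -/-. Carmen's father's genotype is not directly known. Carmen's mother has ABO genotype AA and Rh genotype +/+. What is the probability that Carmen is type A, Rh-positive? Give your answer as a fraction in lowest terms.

3/4

Carmen's father's ABO genotype from AO × AB: 1/4 AA, 1/4 AB, 1/4 AO, 1/4 BO.
Crossing each possibility with the mother AA and summing P(type A): 1/4·1 + 1/4·1/2 + 1/4·1 + 1/4·1/2 = 3/4.
Similarly for Rh via the father's Rh distribution: P(Rh+) = 1.
Independent loci: 3/4 × 1 = 3/4.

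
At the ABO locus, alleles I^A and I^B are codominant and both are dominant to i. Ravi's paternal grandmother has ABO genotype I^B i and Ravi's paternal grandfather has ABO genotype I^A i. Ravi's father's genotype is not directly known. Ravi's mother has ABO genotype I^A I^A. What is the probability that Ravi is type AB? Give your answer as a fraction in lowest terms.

1/4

Ravi's father's ABO genotype from I^B i × I^A i: 1/4 I^A I^B, 1/4 I^A i, 1/4 I^B i, 1/4 i i.
Crossing each possibility with the mother I^A I^A and summing P(type AB): 1/4·1/2 + 1/4·0 + 1/4·1/2 + 1/4·0 = 1/4.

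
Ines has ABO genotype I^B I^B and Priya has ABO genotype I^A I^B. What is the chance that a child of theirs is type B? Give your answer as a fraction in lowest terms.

1/2

ABO cross I^B I^B × I^A I^B → offspring phenotypes: 1/2 B, 1/2 AB.
So P(type B) = 1/2.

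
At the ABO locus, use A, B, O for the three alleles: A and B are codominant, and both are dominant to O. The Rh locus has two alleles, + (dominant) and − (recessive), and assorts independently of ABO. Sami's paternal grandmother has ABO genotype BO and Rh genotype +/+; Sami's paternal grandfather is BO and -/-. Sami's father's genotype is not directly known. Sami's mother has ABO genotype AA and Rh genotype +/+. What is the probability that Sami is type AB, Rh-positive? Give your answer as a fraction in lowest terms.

1/2

Sami's father's ABO genotype from BO × BO: 1/4 BB, 1/2 BO, 1/4 OO.
Crossing each possibility with the mother AA and summing P(type AB): 1/4·1 + 1/2·1/2 + 1/4·0 = 1/2.
Similarly for Rh via the father's Rh distribution: P(Rh+) = 1.
Independent loci: 1/2 × 1 = 1/2.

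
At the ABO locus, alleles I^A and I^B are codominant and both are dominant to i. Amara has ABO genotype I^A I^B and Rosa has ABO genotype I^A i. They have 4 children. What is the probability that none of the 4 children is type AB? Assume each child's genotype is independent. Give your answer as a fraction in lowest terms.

ABO cross I^A I^B × I^A i → 1/2 A, 1/4 B, 1/4 AB.
So P(type AB) = 1/4 per child.
P(not type AB) = 3/4 for one child; (3/4)^4 = 81/256.

81/256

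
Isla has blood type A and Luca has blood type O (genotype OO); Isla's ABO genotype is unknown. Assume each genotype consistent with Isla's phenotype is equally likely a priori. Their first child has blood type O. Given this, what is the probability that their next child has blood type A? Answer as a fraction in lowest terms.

Possible genotypes: Isla ∈ {AA, AO}; Luca ∈ {OO}.
Weight each parental genotype pair by prior × P(type-O child):
  AO × OO: posterior weight 1; P(next child type A) = 1/2.
Weighted sum = 1/2.

1/2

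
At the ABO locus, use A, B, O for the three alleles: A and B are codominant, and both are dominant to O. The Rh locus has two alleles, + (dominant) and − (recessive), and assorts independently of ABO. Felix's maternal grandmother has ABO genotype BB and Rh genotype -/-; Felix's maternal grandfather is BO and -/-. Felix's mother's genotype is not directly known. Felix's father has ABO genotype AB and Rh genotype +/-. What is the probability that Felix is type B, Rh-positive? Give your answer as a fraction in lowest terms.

1/4

Felix's mother's ABO genotype from BB × BO: 1/2 BB, 1/2 BO.
Crossing each possibility with the father AB and summing P(type B): 1/2·1/2 + 1/2·1/2 = 1/2.
Similarly for Rh via the mother's Rh distribution: P(Rh+) = 1/2.
Independent loci: 1/2 × 1/2 = 1/4.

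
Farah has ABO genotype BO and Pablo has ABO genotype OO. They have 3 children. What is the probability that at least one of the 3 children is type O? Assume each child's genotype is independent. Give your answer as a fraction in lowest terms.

7/8

ABO cross BO × OO → 1/2 O, 1/2 B.
So P(type O) = 1/2 per child.
P(none) = (1/2)^3 = 1/8; P(at least one) = 1 − 1/8 = 7/8.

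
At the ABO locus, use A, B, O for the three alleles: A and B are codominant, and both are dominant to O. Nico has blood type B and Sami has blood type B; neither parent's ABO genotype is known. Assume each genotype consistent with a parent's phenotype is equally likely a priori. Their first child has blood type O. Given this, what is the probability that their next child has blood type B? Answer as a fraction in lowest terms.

3/4

Possible genotypes: Nico ∈ {BB, BO}; Sami ∈ {BB, BO}.
Weight each parental genotype pair by prior × P(type-O child):
  BO × BO: posterior weight 1; P(next child type B) = 3/4.
Weighted sum = 3/4.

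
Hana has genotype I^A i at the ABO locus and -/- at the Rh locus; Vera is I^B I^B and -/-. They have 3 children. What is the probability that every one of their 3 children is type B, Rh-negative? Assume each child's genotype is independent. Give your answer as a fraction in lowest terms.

ABO cross I^A i × I^B I^B → 1/2 B, 1/2 AB.
Rh cross -/- × -/- → 1 Rh-; so P(type B, Rh-negative) = 1/2 × 1 = 1/2 per child.
All 3 independent: (1/2)^3 = 1/8.

1/8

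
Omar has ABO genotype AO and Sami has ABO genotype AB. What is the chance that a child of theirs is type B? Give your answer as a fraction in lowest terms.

ABO cross AO × AB → offspring phenotypes: 1/2 A, 1/4 B, 1/4 AB.
So P(type B) = 1/4.

1/4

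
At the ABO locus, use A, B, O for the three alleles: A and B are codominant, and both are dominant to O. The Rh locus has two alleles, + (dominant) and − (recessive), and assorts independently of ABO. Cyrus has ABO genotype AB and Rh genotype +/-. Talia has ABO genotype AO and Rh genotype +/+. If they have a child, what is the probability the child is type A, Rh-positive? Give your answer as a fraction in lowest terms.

ABO cross AB × AO → offspring phenotypes: 1/2 A, 1/4 B, 1/4 AB.
Rh cross +/- × +/+ → 1 Rh+.
Independent loci: P(type A, Rh-positive) = 1/2 × 1 = 1/2.

1/2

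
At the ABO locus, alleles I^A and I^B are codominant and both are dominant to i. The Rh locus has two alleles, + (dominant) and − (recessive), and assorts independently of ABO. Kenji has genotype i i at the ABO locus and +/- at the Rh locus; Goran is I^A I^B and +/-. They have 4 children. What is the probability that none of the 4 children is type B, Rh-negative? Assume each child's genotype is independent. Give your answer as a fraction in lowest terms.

2401/4096

ABO cross i i × I^A I^B → 1/2 A, 1/2 B.
Rh cross +/- × +/- → 3/4 Rh+, 1/4 Rh-; so P(type B, Rh-negative) = 1/2 × 1/4 = 1/8 per child.
P(not type B, Rh-negative) = 7/8 for one child; (7/8)^4 = 2401/4096.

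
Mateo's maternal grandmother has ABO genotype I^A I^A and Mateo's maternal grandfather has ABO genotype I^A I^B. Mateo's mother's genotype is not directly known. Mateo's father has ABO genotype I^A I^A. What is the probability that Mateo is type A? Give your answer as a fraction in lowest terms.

3/4

Mateo's mother's ABO genotype from I^A I^A × I^A I^B: 1/2 I^A I^A, 1/2 I^A I^B.
Crossing each possibility with the father I^A I^A and summing P(type A): 1/2·1 + 1/2·1/2 = 3/4.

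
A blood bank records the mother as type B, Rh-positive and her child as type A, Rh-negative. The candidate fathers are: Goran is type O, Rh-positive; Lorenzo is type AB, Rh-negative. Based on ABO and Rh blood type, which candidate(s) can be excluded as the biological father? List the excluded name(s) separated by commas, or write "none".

A candidate is excluded only if no genotype consistent with his phenotype could produce a type A, Rh-negative child with a type B, Rh-positive mother.
Goran (type O, Rh+): no genotype consistent with that phenotype can produce a type-A Rh- child with a type-B mother.

Goran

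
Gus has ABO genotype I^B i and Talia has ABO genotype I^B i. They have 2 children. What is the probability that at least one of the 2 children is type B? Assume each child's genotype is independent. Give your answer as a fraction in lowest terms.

ABO cross I^B i × I^B i → 1/4 O, 3/4 B.
So P(type B) = 3/4 per child.
P(none) = (1/4)^2 = 1/16; P(at least one) = 1 − 1/16 = 15/16.

15/16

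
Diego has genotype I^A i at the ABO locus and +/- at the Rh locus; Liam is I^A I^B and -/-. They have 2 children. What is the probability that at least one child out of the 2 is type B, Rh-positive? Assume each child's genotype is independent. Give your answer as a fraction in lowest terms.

ABO cross I^A i × I^A I^B → 1/2 A, 1/4 B, 1/4 AB.
Rh cross +/- × -/- → 1/2 Rh+, 1/2 Rh-; so P(type B, Rh-positive) = 1/4 × 1/2 = 1/8 per child.
P(none) = (7/8)^2 = 49/64; P(at least one) = 1 − 49/64 = 15/64.

15/64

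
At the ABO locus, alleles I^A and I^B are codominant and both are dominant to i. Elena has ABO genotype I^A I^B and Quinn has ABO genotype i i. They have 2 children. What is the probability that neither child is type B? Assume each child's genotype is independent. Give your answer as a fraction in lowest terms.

ABO cross I^A I^B × i i → 1/2 A, 1/2 B.
So P(type B) = 1/2 per child.
P(not type B) = 1/2 for one child; (1/2)^2 = 1/4.

1/4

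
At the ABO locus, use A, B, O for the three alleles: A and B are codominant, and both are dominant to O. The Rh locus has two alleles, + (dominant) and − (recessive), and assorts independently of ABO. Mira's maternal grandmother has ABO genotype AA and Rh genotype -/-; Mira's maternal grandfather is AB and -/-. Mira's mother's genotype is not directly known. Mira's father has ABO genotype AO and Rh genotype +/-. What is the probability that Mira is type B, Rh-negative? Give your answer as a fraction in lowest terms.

Mira's mother's ABO genotype from AA × AB: 1/2 AA, 1/2 AB.
Crossing each possibility with the father AO and summing P(type B): 1/2·0 + 1/2·1/4 = 1/8.
Similarly for Rh via the mother's Rh distribution: P(Rh-) = 1/2.
Independent loci: 1/8 × 1/2 = 1/16.

1/16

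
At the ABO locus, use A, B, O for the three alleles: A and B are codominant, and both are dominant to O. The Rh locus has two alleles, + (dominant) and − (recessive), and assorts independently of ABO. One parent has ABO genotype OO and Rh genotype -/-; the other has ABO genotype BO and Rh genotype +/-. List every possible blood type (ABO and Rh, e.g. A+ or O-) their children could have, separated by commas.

O+, O-, B+, B-

Gametes from OO × BO give offspring ABO genotypes BO, OO, i.e. phenotypes O, B.
Rh cross -/- × +/- → phenotypes Rh+, Rh-.
Combining independently: O+, O-, B+, B-.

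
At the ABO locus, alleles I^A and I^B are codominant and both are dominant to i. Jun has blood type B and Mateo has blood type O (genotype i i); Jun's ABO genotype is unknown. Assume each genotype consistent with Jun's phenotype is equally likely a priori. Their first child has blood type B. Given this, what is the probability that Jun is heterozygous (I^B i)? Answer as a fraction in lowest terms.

1/3

Possible genotypes: Jun ∈ {I^B I^B, I^B i}; Mateo ∈ {i i}.
Weight each parental genotype pair by prior × P(type-B child):
  I^B I^B × i i: posterior weight 2/3.
  I^B i × i i: posterior weight 1/3.
Sum the posterior weight over pairs where Jun is I^B i: 1/3.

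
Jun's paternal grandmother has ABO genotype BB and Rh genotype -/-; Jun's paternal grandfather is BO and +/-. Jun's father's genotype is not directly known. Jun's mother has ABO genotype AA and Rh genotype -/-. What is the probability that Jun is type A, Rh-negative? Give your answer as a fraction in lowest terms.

3/16

Jun's father's ABO genotype from BB × BO: 1/2 BB, 1/2 BO.
Crossing each possibility with the mother AA and summing P(type A): 1/2·0 + 1/2·1/2 = 1/4.
Similarly for Rh via the father's Rh distribution: P(Rh-) = 3/4.
Independent loci: 1/4 × 3/4 = 3/16.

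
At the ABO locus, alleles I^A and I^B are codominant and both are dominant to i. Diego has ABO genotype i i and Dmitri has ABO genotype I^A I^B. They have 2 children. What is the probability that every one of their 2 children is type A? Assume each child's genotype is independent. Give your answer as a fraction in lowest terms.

ABO cross i i × I^A I^B → 1/2 A, 1/2 B.
So P(type A) = 1/2 per child.
All 2 independent: (1/2)^2 = 1/4.

1/4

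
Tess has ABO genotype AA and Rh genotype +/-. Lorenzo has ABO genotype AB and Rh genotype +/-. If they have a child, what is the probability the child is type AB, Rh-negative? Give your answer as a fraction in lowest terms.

ABO cross AA × AB → offspring phenotypes: 1/2 A, 1/2 AB.
Rh cross +/- × +/- → 3/4 Rh+, 1/4 Rh-.
Independent loci: P(type AB, Rh-negative) = 1/2 × 1/4 = 1/8.

1/8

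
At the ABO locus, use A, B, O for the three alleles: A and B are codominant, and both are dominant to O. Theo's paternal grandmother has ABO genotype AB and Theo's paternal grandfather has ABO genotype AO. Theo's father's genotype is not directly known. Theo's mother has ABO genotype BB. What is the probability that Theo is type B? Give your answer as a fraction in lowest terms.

1/2

Theo's father's ABO genotype from AB × AO: 1/4 AA, 1/4 AB, 1/4 AO, 1/4 BO.
Crossing each possibility with the mother BB and summing P(type B): 1/4·0 + 1/4·1/2 + 1/4·1/2 + 1/4·1 = 1/2.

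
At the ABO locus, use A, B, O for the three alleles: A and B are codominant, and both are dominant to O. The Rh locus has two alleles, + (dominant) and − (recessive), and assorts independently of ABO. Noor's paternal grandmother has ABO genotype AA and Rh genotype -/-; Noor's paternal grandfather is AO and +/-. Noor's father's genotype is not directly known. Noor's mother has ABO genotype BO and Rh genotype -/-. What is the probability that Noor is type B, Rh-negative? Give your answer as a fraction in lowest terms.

Noor's father's ABO genotype from AA × AO: 1/2 AA, 1/2 AO.
Crossing each possibility with the mother BO and summing P(type B): 1/2·0 + 1/2·1/4 = 1/8.
Similarly for Rh via the father's Rh distribution: P(Rh-) = 3/4.
Independent loci: 1/8 × 3/4 = 3/32.

3/32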